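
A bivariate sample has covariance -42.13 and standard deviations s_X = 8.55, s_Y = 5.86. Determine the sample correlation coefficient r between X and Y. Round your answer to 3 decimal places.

r = Cov(X,Y) / (s_X · s_Y) = -42.13 / (8.55 × 5.86)
  = -42.13 / 50.1030 ≈ -0.841

-0.841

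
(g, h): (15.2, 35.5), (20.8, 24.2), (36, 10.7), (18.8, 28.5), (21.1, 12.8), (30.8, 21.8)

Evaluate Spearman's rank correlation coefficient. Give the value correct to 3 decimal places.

Rank g: 1, 3, 6, 2, 4, 5
Rank h: 6, 4, 1, 5, 2, 3
d = rank(g) − rank(h): -5, -1, 5, -3, 2, 2; Σd² = 68
ρ = 1 − 6Σd² / [n(n²−1)] = 1 − 6×68 / (6×35) = 1 − 408/210 ≈ -0.943

-0.943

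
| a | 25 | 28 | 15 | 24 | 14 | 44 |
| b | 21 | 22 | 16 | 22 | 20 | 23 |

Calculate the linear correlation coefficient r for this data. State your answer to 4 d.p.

0.7416

n = 6, Σa = 150, Σb = 124, Σa² = 4342, Σb² = 2594, Σab = 3201
nΣab − ΣaΣb = 19206 − 18600 = 606
nΣa² − (Σa)² = 26052 − 22500 = 3552; nΣb² − (Σb)² = 15564 − 15376 = 188
r = 606 / √(3552 × 188) = 606 / 817.1756 ≈ 0.7416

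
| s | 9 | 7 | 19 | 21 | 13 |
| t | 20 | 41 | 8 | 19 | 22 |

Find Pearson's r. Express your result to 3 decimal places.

-0.735

n = 5, Σs = 69, Σt = 110, Σs² = 1101, Σt² = 2990, Σst = 1304
nΣst − ΣsΣt = 6520 − 7590 = -1070
nΣs² − (Σs)² = 5505 − 4761 = 744; nΣt² − (Σt)² = 14950 − 12100 = 2850
r = -1070 / √(744 × 2850) = -1070 / 1456.1593 ≈ -0.735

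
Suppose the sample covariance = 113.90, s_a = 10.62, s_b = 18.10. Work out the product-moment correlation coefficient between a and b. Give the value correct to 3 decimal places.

r = Cov(a,b) / (s_a · s_b) = 113.90 / (10.62 × 18.10)
  = 113.90 / 192.2220 ≈ 0.593

0.593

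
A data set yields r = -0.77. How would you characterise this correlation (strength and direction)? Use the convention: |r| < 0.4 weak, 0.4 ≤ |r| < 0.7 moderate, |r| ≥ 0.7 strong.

r = -0.77 < 0 so the relationship is negative.
|r| = 0.77, which falls in the strong range.

strong negative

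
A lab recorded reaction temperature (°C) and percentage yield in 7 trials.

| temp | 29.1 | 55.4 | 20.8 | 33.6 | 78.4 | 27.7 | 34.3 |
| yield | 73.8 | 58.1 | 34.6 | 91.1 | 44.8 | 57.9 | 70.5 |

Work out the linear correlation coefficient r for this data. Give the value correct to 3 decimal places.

n = 7, Σx = 279.3, Σy = 430.8, Σx² = 13567.91, Σy² = 28648.12, Σxy = 16681.26
nΣxy − ΣxΣy = 116768.82 − 120322.44 = -3553.62
nΣx² − (Σx)² = 94975.37 − 78008.49 = 16966.88; nΣy² − (Σy)² = 200536.84 − 185588.64 = 14948.2
r = -3553.62 / √(16966.88 × 14948.2) = -3553.62 / 15925.5868 ≈ -0.223

-0.223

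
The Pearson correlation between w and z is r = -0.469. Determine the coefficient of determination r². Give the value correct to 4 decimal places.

r² = (-0.469)² = 0.2200

0.2200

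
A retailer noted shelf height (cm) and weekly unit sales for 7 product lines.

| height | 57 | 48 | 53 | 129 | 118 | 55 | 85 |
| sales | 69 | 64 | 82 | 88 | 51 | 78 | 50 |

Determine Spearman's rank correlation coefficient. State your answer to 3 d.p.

Rank height: 4, 1, 2, 7, 6, 3, 5
Rank sales: 4, 3, 6, 7, 2, 5, 1
d = rank(height) − rank(sales): 0, -2, -4, 0, 4, -2, 4; Σd² = 56
ρ = 1 − 6Σd² / [n(n²−1)] = 1 − 6×56 / (7×48) = 1 − 336/336 ≈ 0.000

0.000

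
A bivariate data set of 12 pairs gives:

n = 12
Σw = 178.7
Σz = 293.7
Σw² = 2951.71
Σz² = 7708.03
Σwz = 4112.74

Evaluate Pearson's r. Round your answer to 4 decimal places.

-0.6715

r = (nΣwz − ΣwΣz) / √[(nΣw² − (Σw)²)(nΣz² − (Σz)²)]
Numerator: 12×4112.74 − 178.7×293.7 = -3131.31
Denominator: √[(35420.52 − 31933.69)(92496.36 − 86259.69)] = √[3486.83 × 6236.67] = 4663.2830
r = -3131.31 / 4663.2830 ≈ -0.6715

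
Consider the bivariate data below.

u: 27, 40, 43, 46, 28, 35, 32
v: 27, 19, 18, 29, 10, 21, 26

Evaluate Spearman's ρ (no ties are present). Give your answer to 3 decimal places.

Rank u: 1, 5, 6, 7, 2, 4, 3
Rank v: 6, 3, 2, 7, 1, 4, 5
d = rank(u) − rank(v): -5, 2, 4, 0, 1, 0, -2; Σd² = 50
ρ = 1 − 6Σd² / [n(n²−1)] = 1 − 6×50 / (7×48) = 1 − 300/336 ≈ 0.107

0.107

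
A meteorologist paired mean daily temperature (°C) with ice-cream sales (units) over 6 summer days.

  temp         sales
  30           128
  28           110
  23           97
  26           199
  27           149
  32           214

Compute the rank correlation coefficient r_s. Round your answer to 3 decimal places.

0.486

Rank temp: 5, 4, 1, 2, 3, 6
Rank sales: 3, 2, 1, 5, 4, 6
d = rank(temp) − rank(sales): 2, 2, 0, -3, -1, 0; Σd² = 18
ρ = 1 − 6Σd² / [n(n²−1)] = 1 − 6×18 / (6×35) = 1 − 108/210 ≈ 0.486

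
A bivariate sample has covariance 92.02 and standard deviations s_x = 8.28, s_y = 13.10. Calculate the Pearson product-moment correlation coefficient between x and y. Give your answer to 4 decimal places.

0.8484

r = Cov(x,y) / (s_x · s_y) = 92.02 / (8.28 × 13.10)
  = 92.02 / 108.4680 ≈ 0.8484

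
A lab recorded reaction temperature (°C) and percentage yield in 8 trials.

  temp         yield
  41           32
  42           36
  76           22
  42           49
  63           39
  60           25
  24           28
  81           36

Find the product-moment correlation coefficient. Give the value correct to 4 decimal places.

-0.1852

n = 8, Σx = 429, Σy = 267, Σx² = 25691, Σy² = 9431, Σxy = 14099
nΣxy − ΣxΣy = 112792 − 114543 = -1751
nΣx² − (Σx)² = 205528 − 184041 = 21487; nΣy² − (Σy)² = 75448 − 71289 = 4159
r = -1751 / √(21487 × 4159) = -1751 / 9453.2763 ≈ -0.1852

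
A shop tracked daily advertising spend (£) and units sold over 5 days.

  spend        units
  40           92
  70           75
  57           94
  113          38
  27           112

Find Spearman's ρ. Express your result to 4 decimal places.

-0.9000

Rank spend: 2, 4, 3, 5, 1
Rank units: 3, 2, 4, 1, 5
d = rank(spend) − rank(units): -1, 2, -1, 4, -4; Σd² = 38
ρ = 1 − 6Σd² / [n(n²−1)] = 1 − 6×38 / (5×24) = 1 − 228/120 ≈ -0.9000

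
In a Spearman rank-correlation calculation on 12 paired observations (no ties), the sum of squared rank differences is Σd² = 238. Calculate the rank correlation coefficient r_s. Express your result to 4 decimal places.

0.1678

ρ = 1 − 6Σd² / [n(n²−1)] = 1 − 6×238 / (12×143)
  = 1 − 1428/1716 = 1 − 0.83217 ≈ 0.1678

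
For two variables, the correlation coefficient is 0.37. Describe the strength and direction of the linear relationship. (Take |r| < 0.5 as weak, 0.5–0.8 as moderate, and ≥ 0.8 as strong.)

weak positive

r = 0.37 > 0 so the relationship is positive.
|r| = 0.37, which falls in the weak range.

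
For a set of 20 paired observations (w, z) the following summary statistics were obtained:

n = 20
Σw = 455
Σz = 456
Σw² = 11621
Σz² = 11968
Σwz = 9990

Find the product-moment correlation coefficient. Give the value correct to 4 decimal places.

r = (nΣwz − ΣwΣz) / √[(nΣw² − (Σw)²)(nΣz² − (Σz)²)]
Numerator: 20×9990 − 455×456 = -7680
Denominator: √[(232420 − 207025)(239360 − 207936)] = √[25395 × 31424] = 28249.1147
r = -7680 / 28249.1147 ≈ -0.2719

-0.2719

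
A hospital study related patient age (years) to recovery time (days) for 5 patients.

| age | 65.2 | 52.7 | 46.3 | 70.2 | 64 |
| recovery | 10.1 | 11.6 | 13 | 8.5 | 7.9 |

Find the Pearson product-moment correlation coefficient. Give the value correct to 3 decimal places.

n = 5, Σx = 298.4, Σy = 51.1, Σx² = 18196.06, Σy² = 540.23, Σxy = 2974.04
nΣxy − ΣxΣy = 14870.2 − 15248.24 = -378.04
nΣx² − (Σx)² = 90980.3 − 89042.56 = 1937.74; nΣy² − (Σy)² = 2701.15 − 2611.21 = 89.94
r = -378.04 / √(1937.74 × 89.94) = -378.04 / 417.4690 ≈ -0.906

-0.906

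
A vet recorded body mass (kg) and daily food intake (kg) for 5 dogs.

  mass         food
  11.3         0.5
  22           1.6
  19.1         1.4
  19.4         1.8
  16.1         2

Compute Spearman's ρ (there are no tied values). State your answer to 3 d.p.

Rank mass: 1, 5, 3, 4, 2
Rank food: 1, 3, 2, 4, 5
d = rank(mass) − rank(food): 0, 2, 1, 0, -3; Σd² = 14
ρ = 1 − 6Σd² / [n(n²−1)] = 1 − 6×14 / (5×24) = 1 − 84/120 ≈ 0.300

0.300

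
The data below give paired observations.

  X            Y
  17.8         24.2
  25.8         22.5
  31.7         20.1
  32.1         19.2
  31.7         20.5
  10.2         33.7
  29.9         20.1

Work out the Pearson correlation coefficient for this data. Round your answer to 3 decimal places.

-0.947

n = 7, ΣX = 179.2, ΣY = 160.3, ΣX² = 5020.72, ΣY² = 3824.49, ΣXY = 3859.33
nΣXY − ΣXΣY = 27015.31 − 28725.76 = -1710.45
nΣX² − (ΣX)² = 35145.04 − 32112.64 = 3032.4; nΣY² − (ΣY)² = 26771.43 − 25696.09 = 1075.34
r = -1710.45 / √(3032.4 × 1075.34) = -1710.45 / 1805.7854 ≈ -0.947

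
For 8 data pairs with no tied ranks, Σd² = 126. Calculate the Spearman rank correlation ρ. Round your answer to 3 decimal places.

-0.500

ρ = 1 − 6Σd² / [n(n²−1)] = 1 − 6×126 / (8×63)
  = 1 − 756/504 = 1 − 1.5000 ≈ -0.500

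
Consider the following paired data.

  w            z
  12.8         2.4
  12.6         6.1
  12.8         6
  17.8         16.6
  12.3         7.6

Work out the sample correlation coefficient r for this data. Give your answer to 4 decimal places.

n = 5, Σw = 68.3, Σz = 38.7, Σw² = 954.57, Σz² = 412.29, Σwz = 573.34
nΣwz − ΣwΣz = 2866.7 − 2643.21 = 223.49
nΣw² − (Σw)² = 4772.85 − 4664.89 = 107.96; nΣz² − (Σz)² = 2061.45 − 1497.69 = 563.76
r = 223.49 / √(107.96 × 563.76) = 223.49 / 246.7053 ≈ 0.9059

0.9059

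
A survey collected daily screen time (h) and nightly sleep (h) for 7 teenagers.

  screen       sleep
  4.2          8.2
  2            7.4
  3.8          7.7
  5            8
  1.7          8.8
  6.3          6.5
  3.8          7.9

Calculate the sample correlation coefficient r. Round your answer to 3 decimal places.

-0.613

n = 7, Σx = 26.8, Σy = 54.5, Σx² = 118.1, Σy² = 427.39, Σxy = 204.43
nΣxy − ΣxΣy = 1431.01 − 1460.6 = -29.59
nΣx² − (Σx)² = 826.7 − 718.24 = 108.46; nΣy² − (Σy)² = 2991.73 − 2970.25 = 21.48
r = -29.59 / √(108.46 × 21.48) = -29.59 / 48.2672 ≈ -0.613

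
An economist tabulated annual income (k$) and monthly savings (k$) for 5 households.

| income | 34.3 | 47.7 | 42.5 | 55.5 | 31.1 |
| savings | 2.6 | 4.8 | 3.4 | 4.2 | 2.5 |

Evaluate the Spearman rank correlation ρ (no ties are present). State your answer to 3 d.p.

Rank income: 2, 4, 3, 5, 1
Rank savings: 2, 5, 3, 4, 1
d = rank(income) − rank(savings): 0, -1, 0, 1, 0; Σd² = 2
ρ = 1 − 6Σd² / [n(n²−1)] = 1 − 6×2 / (5×24) = 1 − 12/120 ≈ 0.900

0.900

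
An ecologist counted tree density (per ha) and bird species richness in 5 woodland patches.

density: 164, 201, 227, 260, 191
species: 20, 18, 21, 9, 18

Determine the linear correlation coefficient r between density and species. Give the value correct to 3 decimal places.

-0.713

n = 5, Σx = 1043, Σy = 86, Σx² = 222907, Σy² = 1570, Σxy = 17443
nΣxy − ΣxΣy = 87215 − 89698 = -2483
nΣx² − (Σx)² = 1114535 − 1087849 = 26686; nΣy² − (Σy)² = 7850 − 7396 = 454
r = -2483 / √(26686 × 454) = -2483 / 3480.7246 ≈ -0.713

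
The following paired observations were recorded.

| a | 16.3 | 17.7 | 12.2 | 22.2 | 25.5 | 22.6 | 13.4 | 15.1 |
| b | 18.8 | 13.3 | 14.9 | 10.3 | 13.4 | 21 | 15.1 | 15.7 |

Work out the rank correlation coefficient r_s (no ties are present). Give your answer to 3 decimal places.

Rank a: 4, 5, 1, 6, 8, 7, 2, 3
Rank b: 7, 2, 4, 1, 3, 8, 5, 6
d = rank(a) − rank(b): -3, 3, -3, 5, 5, -1, -3, -3; Σd² = 96
ρ = 1 − 6Σd² / [n(n²−1)] = 1 − 6×96 / (8×63) = 1 − 576/504 ≈ -0.143

-0.143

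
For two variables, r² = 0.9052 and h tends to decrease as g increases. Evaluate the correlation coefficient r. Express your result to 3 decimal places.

-0.951

|r| = √0.9052 = 0.951
The association is negative, so r = −0.951.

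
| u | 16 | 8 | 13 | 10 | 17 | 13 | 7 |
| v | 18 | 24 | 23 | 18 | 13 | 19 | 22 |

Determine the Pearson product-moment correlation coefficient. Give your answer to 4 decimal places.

-0.7254

n = 7, Σu = 84, Σv = 137, Σu² = 1096, Σv² = 2767, Σuv = 1581
nΣuv − ΣuΣv = 11067 − 11508 = -441
nΣu² − (Σu)² = 7672 − 7056 = 616; nΣv² − (Σv)² = 19369 − 18769 = 600
r = -441 / √(616 × 600) = -441 / 607.9474 ≈ -0.7254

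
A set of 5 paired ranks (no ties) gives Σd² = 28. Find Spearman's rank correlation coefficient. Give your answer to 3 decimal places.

-0.400

ρ = 1 − 6Σd² / [n(n²−1)] = 1 − 6×28 / (5×24)
  = 1 − 168/120 = 1 − 1.4000 ≈ -0.400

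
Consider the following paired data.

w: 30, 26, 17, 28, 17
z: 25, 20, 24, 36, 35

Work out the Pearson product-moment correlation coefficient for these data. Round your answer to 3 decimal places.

n = 5, Σw = 118, Σz = 140, Σw² = 2938, Σz² = 4122, Σwz = 3281
nΣwz − ΣwΣz = 16405 − 16520 = -115
nΣw² − (Σw)² = 14690 − 13924 = 766; nΣz² − (Σz)² = 20610 − 19600 = 1010
r = -115 / √(766 × 1010) = -115 / 879.5794 ≈ -0.131

-0.131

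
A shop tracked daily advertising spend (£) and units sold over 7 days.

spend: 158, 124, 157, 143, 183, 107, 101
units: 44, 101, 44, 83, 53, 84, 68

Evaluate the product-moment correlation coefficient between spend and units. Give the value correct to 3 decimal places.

n = 7, Σx = 973, Σy = 477, Σx² = 140577, Σy² = 35451, Σxy = 63808
nΣxy − ΣxΣy = 446656 − 464121 = -17465
nΣx² − (Σx)² = 984039 − 946729 = 37310; nΣy² − (Σy)² = 248157 − 227529 = 20628
r = -17465 / √(37310 × 20628) = -17465 / 27742.2184 ≈ -0.630

-0.630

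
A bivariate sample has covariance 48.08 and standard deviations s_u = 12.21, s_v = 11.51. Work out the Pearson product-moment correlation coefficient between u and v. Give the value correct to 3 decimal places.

0.342

r = Cov(u,v) / (s_u · s_v) = 48.08 / (12.21 × 11.51)
  = 48.08 / 140.5371 ≈ 0.342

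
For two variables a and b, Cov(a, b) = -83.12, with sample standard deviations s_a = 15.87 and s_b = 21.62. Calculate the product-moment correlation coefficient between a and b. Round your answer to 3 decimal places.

-0.242

r = Cov(a,b) / (s_a · s_b) = -83.12 / (15.87 × 21.62)
  = -83.12 / 343.1094 ≈ -0.242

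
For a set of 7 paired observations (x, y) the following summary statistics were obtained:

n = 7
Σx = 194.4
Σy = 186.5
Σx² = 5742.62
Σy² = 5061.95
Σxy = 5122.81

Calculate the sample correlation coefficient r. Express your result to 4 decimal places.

-0.3162

r = (nΣxy − ΣxΣy) / √[(nΣx² − (Σx)²)(nΣy² − (Σy)²)]
Numerator: 7×5122.81 − 194.4×186.5 = -395.93
Denominator: √[(40198.34 − 37791.36)(35433.65 − 34782.25)] = √[2406.98 × 651.4] = 1252.1608
r = -395.93 / 1252.1608 ≈ -0.3162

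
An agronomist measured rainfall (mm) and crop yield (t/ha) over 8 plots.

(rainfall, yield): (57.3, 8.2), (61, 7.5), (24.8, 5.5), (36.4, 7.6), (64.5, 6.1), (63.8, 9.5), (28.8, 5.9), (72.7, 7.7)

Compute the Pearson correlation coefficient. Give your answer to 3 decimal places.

0.595

n = 8, Σx = 409.3, Σy = 58, Σx² = 23289.71, Σy² = 433.06, Σxy = 3069.66
nΣxy − ΣxΣy = 24557.28 − 23739.4 = 817.88
nΣx² − (Σx)² = 186317.68 − 167526.49 = 18791.19; nΣy² − (Σy)² = 3464.48 − 3364 = 100.48
r = 817.88 / √(18791.19 × 100.48) = 817.88 / 1374.0956 ≈ 0.595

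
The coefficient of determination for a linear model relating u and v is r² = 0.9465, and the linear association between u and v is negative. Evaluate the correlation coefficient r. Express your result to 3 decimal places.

|r| = √0.9465 = 0.973
The association is negative, so r = −0.973.

-0.973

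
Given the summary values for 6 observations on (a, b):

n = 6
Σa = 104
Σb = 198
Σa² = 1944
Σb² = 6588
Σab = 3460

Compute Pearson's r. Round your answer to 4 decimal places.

r = (nΣab − ΣaΣb) / √[(nΣa² − (Σa)²)(nΣb² − (Σb)²)]
Numerator: 6×3460 − 104×198 = 168
Denominator: √[(11664 − 10816)(39528 − 39204)] = √[848 × 324] = 524.1679
r = 168 / 524.1679 ≈ 0.3205

0.3205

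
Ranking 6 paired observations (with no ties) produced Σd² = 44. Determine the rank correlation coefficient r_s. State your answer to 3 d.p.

-0.257

ρ = 1 − 6Σd² / [n(n²−1)] = 1 − 6×44 / (6×35)
  = 1 − 264/210 = 1 − 1.2571 ≈ -0.257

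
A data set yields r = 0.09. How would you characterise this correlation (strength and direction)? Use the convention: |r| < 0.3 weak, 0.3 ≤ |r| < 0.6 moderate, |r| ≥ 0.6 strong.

weak positive

r = 0.09 > 0 so the relationship is positive.
|r| = 0.09, which falls in the weak range.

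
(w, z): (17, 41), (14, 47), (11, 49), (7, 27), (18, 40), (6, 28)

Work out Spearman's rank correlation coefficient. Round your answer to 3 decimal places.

0.371

Rank w: 5, 4, 3, 2, 6, 1
Rank z: 4, 5, 6, 1, 3, 2
d = rank(w) − rank(z): 1, -1, -3, 1, 3, -1; Σd² = 22
ρ = 1 − 6Σd² / [n(n²−1)] = 1 − 6×22 / (6×35) = 1 − 132/210 ≈ 0.371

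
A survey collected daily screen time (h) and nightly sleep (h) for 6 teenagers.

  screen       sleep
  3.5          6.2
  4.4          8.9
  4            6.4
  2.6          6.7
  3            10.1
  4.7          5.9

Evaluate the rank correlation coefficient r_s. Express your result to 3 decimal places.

-0.486

Rank screen: 3, 5, 4, 1, 2, 6
Rank sleep: 2, 5, 3, 4, 6, 1
d = rank(screen) − rank(sleep): 1, 0, 1, -3, -4, 5; Σd² = 52
ρ = 1 − 6Σd² / [n(n²−1)] = 1 − 6×52 / (6×35) = 1 − 312/210 ≈ -0.486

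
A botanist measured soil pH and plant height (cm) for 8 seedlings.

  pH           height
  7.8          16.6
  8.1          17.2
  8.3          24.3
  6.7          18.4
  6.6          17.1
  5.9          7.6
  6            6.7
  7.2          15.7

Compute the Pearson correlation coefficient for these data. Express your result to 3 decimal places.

0.810

n = 8, Σx = 56.6, Σy = 123.6, Σx² = 406.44, Σy² = 2142, Σxy = 904.71
nΣxy − ΣxΣy = 7237.68 − 6995.76 = 241.92
nΣx² − (Σx)² = 3251.52 − 3203.56 = 47.96; nΣy² − (Σy)² = 17136 − 15276.96 = 1859.04
r = 241.92 / √(47.96 × 1859.04) = 241.92 / 298.5960 ≈ 0.810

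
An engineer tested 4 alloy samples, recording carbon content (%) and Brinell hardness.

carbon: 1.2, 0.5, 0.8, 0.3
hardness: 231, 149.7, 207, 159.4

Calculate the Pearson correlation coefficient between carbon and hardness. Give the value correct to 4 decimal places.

0.9353

n = 4, Σx = 2.8, Σy = 747.1, Σx² = 2.42, Σy² = 144028.45, Σxy = 565.47
nΣxy − ΣxΣy = 2261.88 − 2091.88 = 170
nΣx² − (Σx)² = 9.68 − 7.84 = 1.84; nΣy² − (Σy)² = 576113.8 − 558158.41 = 17955.39
r = 170 / √(1.84 × 17955.39) = 170 / 181.7634 ≈ 0.9353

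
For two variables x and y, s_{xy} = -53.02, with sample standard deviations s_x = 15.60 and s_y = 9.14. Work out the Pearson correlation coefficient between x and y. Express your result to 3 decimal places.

-0.372

r = Cov(x,y) / (s_x · s_y) = -53.02 / (15.60 × 9.14)
  = -53.02 / 142.5840 ≈ -0.372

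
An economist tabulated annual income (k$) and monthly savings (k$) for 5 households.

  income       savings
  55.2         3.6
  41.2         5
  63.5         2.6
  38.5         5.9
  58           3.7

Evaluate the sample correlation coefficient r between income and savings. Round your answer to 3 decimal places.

n = 5, Σx = 256.4, Σy = 20.8, Σx² = 13622.98, Σy² = 93.22, Σxy = 1011.57
nΣxy − ΣxΣy = 5057.85 − 5333.12 = -275.27
nΣx² − (Σx)² = 68114.9 − 65740.96 = 2373.94; nΣy² − (Σy)² = 466.1 − 432.64 = 33.46
r = -275.27 / √(2373.94 × 33.46) = -275.27 / 281.8369 ≈ -0.977

-0.977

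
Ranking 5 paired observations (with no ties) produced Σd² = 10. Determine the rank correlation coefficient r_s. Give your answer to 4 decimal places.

0.5000

ρ = 1 − 6Σd² / [n(n²−1)] = 1 − 6×10 / (5×24)
  = 1 − 60/120 = 1 − 0.50000 ≈ 0.5000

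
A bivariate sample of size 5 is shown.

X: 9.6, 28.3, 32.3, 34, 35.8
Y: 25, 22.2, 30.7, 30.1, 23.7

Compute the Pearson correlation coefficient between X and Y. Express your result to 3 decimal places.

0.270

n = 5, ΣX = 140, ΣY = 131.7, ΣX² = 4373.98, ΣY² = 3528.03, ΣXY = 3731.73
nΣXY − ΣXΣY = 18658.65 − 18438 = 220.65
nΣX² − (ΣX)² = 21869.9 − 19600 = 2269.9; nΣY² − (ΣY)² = 17640.15 − 17344.89 = 295.26
r = 220.65 / √(2269.9 × 295.26) = 220.65 / 818.6640 ≈ 0.270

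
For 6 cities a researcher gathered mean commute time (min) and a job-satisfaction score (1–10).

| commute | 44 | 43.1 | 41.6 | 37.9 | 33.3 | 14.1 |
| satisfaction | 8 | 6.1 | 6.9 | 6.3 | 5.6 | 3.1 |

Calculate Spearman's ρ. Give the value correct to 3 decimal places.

0.829

Rank commute: 6, 5, 4, 3, 2, 1
Rank satisfaction: 6, 3, 5, 4, 2, 1
d = rank(commute) − rank(satisfaction): 0, 2, -1, -1, 0, 0; Σd² = 6
ρ = 1 − 6Σd² / [n(n²−1)] = 1 − 6×6 / (6×35) = 1 − 36/210 ≈ 0.829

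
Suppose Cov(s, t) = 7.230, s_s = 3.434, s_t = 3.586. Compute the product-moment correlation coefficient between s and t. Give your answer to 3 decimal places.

0.587

r = Cov(s,t) / (s_s · s_t) = 7.230 / (3.434 × 3.586)
  = 7.230 / 12.3143 ≈ 0.587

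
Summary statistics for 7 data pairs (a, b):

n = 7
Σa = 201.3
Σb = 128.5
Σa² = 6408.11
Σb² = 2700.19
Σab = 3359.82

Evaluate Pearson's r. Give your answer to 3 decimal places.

r = (nΣab − ΣaΣb) / √[(nΣa² − (Σa)²)(nΣb² − (Σb)²)]
Numerator: 7×3359.82 − 201.3×128.5 = -2348.31
Denominator: √[(44856.77 − 40521.69)(18901.33 − 16512.25)] = √[4335.08 × 2389.08] = 3218.2065
r = -2348.31 / 3218.2065 ≈ -0.730

-0.730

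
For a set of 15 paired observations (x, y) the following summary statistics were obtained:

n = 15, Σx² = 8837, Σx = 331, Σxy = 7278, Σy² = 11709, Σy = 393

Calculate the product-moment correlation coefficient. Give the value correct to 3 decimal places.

-0.948

r = (nΣxy − ΣxΣy) / √[(nΣx² − (Σx)²)(nΣy² − (Σy)²)]
Numerator: 15×7278 − 331×393 = -20913
Denominator: √[(132555 − 109561)(175635 − 154449)] = √[22994 × 21186] = 22071.4948
r = -20913 / 22071.4948 ≈ -0.948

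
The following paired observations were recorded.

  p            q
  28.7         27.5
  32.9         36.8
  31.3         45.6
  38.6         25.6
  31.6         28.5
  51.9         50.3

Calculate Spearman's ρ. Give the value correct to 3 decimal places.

Rank p: 1, 4, 2, 5, 3, 6
Rank q: 2, 4, 5, 1, 3, 6
d = rank(p) − rank(q): -1, 0, -3, 4, 0, 0; Σd² = 26
ρ = 1 − 6Σd² / [n(n²−1)] = 1 − 6×26 / (6×35) = 1 − 156/210 ≈ 0.257

0.257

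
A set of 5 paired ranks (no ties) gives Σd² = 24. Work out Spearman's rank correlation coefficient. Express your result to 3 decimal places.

ρ = 1 − 6Σd² / [n(n²−1)] = 1 − 6×24 / (5×24)
  = 1 − 144/120 = 1 − 1.2000 ≈ -0.200

-0.200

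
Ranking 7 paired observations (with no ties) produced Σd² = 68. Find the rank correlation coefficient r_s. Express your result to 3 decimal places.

-0.214

ρ = 1 − 6Σd² / [n(n²−1)] = 1 − 6×68 / (7×48)
  = 1 − 408/336 = 1 − 1.2143 ≈ -0.214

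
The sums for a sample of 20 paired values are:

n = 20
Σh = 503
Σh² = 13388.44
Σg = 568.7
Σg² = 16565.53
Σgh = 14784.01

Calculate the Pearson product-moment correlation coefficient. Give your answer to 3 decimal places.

0.892

r = (nΣgh − ΣgΣh) / √[(nΣg² − (Σg)²)(nΣh² − (Σh)²)]
Numerator: 20×14784.01 − 568.7×503 = 9624.1
Denominator: √[(331310.6 − 323419.69)(267768.8 − 253009)] = √[7890.91 × 14759.8] = 10792.0458
r = 9624.1 / 10792.0458 ≈ 0.892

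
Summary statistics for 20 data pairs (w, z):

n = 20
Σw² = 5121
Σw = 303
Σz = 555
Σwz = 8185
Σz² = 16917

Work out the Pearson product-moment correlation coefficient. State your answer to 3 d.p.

r = (nΣwz − ΣwΣz) / √[(nΣw² − (Σw)²)(nΣz² − (Σz)²)]
Numerator: 20×8185 − 303×555 = -4465
Denominator: √[(102420 − 91809)(338340 − 308025)] = √[10611 × 30315] = 17935.2297
r = -4465 / 17935.2297 ≈ -0.249

-0.249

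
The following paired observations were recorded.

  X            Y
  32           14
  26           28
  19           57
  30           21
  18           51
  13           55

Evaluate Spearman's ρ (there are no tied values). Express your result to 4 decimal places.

-0.8286

Rank X: 6, 4, 3, 5, 2, 1
Rank Y: 1, 3, 6, 2, 4, 5
d = rank(X) − rank(Y): 5, 1, -3, 3, -2, -4; Σd² = 64
ρ = 1 − 6Σd² / [n(n²−1)] = 1 − 6×64 / (6×35) = 1 − 384/210 ≈ -0.8286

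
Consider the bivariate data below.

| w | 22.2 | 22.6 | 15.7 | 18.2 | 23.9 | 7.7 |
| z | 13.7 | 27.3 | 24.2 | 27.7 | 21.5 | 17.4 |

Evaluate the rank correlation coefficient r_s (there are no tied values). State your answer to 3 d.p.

Rank w: 4, 5, 2, 3, 6, 1
Rank z: 1, 5, 4, 6, 3, 2
d = rank(w) − rank(z): 3, 0, -2, -3, 3, -1; Σd² = 32
ρ = 1 − 6Σd² / [n(n²−1)] = 1 − 6×32 / (6×35) = 1 − 192/210 ≈ 0.086

0.086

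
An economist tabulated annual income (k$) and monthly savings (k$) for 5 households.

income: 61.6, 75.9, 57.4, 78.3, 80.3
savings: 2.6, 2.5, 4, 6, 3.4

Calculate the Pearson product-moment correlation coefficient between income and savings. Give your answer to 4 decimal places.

n = 5, Σx = 353.5, Σy = 18.5, Σx² = 25429.11, Σy² = 76.57, Σxy = 1322.33
nΣxy − ΣxΣy = 6611.65 − 6539.75 = 71.9
nΣx² − (Σx)² = 127145.55 − 124962.25 = 2183.3; nΣy² − (Σy)² = 382.85 − 342.25 = 40.6
r = 71.9 / √(2183.3 × 40.6) = 71.9 / 297.7280 ≈ 0.2415

0.2415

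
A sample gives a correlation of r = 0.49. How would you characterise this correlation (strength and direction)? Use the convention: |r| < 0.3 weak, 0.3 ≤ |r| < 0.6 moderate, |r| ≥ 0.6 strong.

moderate positive

r = 0.49 > 0 so the relationship is positive.
|r| = 0.49, which falls in the moderate range.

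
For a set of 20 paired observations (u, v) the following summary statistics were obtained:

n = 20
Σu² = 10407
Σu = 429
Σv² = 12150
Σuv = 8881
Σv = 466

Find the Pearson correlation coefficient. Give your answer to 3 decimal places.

-0.893

r = (nΣuv − ΣuΣv) / √[(nΣu² − (Σu)²)(nΣv² − (Σv)²)]
Numerator: 20×8881 − 429×466 = -22294
Denominator: √[(208140 − 184041)(243000 − 217156)] = √[24099 × 25844] = 24956.2528
r = -22294 / 24956.2528 ≈ -0.893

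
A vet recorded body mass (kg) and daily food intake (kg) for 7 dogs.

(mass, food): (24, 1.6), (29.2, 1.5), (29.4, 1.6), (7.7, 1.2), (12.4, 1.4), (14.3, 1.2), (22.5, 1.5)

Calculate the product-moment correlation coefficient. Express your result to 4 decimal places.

n = 7, Σx = 139.5, Σy = 10, Σx² = 3216.79, Σy² = 14.46, Σxy = 206.75
nΣxy − ΣxΣy = 1447.25 − 1395 = 52.25
nΣx² − (Σx)² = 22517.53 − 19460.25 = 3057.28; nΣy² − (Σy)² = 101.22 − 100 = 1.22
r = 52.25 / √(3057.28 × 1.22) = 52.25 / 61.0728 ≈ 0.8555

0.8555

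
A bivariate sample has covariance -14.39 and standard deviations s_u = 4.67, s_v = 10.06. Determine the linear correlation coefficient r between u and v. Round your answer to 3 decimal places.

r = Cov(u,v) / (s_u · s_v) = -14.39 / (4.67 × 10.06)
  = -14.39 / 46.9802 ≈ -0.306

-0.306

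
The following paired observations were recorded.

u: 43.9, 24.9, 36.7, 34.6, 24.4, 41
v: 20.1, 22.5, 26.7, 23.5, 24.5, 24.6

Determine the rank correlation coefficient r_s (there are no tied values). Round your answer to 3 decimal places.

Rank u: 6, 2, 4, 3, 1, 5
Rank v: 1, 2, 6, 3, 4, 5
d = rank(u) − rank(v): 5, 0, -2, 0, -3, 0; Σd² = 38
ρ = 1 − 6Σd² / [n(n²−1)] = 1 − 6×38 / (6×35) = 1 − 228/210 ≈ -0.086

-0.086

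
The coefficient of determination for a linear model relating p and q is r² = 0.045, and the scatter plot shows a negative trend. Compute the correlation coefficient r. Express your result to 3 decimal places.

-0.212

|r| = √0.045 = 0.212
The association is negative, so r = −0.212.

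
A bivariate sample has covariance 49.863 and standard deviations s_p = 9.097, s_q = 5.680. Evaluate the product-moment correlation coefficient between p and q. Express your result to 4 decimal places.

0.9650

r = Cov(p,q) / (s_p · s_q) = 49.863 / (9.097 × 5.680)
  = 49.863 / 51.6710 ≈ 0.9650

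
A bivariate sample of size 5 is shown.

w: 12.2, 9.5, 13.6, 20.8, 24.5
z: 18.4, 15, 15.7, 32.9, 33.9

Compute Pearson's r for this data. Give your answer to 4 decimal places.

0.9596

n = 5, Σw = 80.6, Σz = 115.9, Σw² = 1456.94, Σz² = 3041.67, Σwz = 2095.37
nΣwz − ΣwΣz = 10476.85 − 9341.54 = 1135.31
nΣw² − (Σw)² = 7284.7 − 6496.36 = 788.34; nΣz² − (Σz)² = 15208.35 − 13432.81 = 1775.54
r = 1135.31 / √(788.34 × 1775.54) = 1135.31 / 1183.1015 ≈ 0.9596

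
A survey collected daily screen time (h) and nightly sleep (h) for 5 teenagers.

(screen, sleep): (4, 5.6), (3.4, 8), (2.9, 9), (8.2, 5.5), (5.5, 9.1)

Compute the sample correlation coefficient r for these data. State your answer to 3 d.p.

n = 5, Σx = 24, Σy = 37.2, Σx² = 133.46, Σy² = 289.42, Σxy = 170.85
nΣxy − ΣxΣy = 854.25 − 892.8 = -38.55
nΣx² − (Σx)² = 667.3 − 576 = 91.3; nΣy² − (Σy)² = 1447.1 − 1383.84 = 63.26
r = -38.55 / √(91.3 × 63.26) = -38.55 / 75.9976 ≈ -0.507

-0.507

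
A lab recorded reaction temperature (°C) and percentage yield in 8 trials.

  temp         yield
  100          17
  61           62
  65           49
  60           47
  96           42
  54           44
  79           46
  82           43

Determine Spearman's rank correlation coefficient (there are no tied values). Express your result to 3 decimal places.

-0.690

Rank temp: 8, 3, 4, 2, 7, 1, 5, 6
Rank yield: 1, 8, 7, 6, 2, 4, 5, 3
d = rank(temp) − rank(yield): 7, -5, -3, -4, 5, -3, 0, 3; Σd² = 142
ρ = 1 − 6Σd² / [n(n²−1)] = 1 − 6×142 / (8×63) = 1 − 852/504 ≈ -0.690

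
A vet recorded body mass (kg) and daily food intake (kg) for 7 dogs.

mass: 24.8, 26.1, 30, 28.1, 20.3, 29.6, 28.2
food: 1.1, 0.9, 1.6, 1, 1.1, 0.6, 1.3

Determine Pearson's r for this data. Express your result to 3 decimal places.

n = 7, Σx = 187.1, Σy = 7.6, Σx² = 5069.35, Σy² = 8.84, Σxy = 203.62
nΣxy − ΣxΣy = 1425.34 − 1421.96 = 3.38
nΣx² − (Σx)² = 35485.45 − 35006.41 = 479.04; nΣy² − (Σy)² = 61.88 − 57.76 = 4.12
r = 3.38 / √(479.04 × 4.12) = 3.38 / 44.4257 ≈ 0.076

0.076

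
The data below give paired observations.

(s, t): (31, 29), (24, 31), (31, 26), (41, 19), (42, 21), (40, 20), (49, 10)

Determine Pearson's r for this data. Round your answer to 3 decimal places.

-0.963

n = 7, Σs = 258, Σt = 156, Σs² = 9944, Σt² = 3780, Σst = 5400
nΣst − ΣsΣt = 37800 − 40248 = -2448
nΣs² − (Σs)² = 69608 − 66564 = 3044; nΣt² − (Σt)² = 26460 − 24336 = 2124
r = -2448 / √(3044 × 2124) = -2448 / 2542.7261 ≈ -0.963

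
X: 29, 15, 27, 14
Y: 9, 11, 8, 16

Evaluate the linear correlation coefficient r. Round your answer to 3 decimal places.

-0.824

n = 4, ΣX = 85, ΣY = 44, ΣX² = 1991, ΣY² = 522, ΣXY = 866
nΣXY − ΣXΣY = 3464 − 3740 = -276
nΣX² − (ΣX)² = 7964 − 7225 = 739; nΣY² − (ΣY)² = 2088 − 1936 = 152
r = -276 / √(739 × 152) = -276 / 335.1537 ≈ -0.824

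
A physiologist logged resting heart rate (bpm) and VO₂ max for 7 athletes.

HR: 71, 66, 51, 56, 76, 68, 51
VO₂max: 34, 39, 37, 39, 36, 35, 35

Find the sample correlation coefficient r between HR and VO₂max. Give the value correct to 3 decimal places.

n = 7, Σx = 439, Σy = 255, Σx² = 28135, Σy² = 9313, Σxy = 15960
nΣxy − ΣxΣy = 111720 − 111945 = -225
nΣx² − (Σx)² = 196945 − 192721 = 4224; nΣy² − (Σy)² = 65191 − 65025 = 166
r = -225 / √(4224 × 166) = -225 / 837.3673 ≈ -0.269

-0.269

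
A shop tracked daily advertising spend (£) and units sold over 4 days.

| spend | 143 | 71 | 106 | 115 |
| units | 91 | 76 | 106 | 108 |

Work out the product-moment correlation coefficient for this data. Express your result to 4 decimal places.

n = 4, Σx = 435, Σy = 381, Σx² = 49951, Σy² = 36957, Σxy = 42065
nΣxy − ΣxΣy = 168260 − 165735 = 2525
nΣx² − (Σx)² = 199804 − 189225 = 10579; nΣy² − (Σy)² = 147828 − 145161 = 2667
r = 2525 / √(10579 × 2667) = 2525 / 5311.7034 ≈ 0.4754

0.4754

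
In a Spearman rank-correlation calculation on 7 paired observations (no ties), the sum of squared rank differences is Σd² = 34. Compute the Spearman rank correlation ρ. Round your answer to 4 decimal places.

ρ = 1 − 6Σd² / [n(n²−1)] = 1 − 6×34 / (7×48)
  = 1 − 204/336 = 1 − 0.60714 ≈ 0.3929

0.3929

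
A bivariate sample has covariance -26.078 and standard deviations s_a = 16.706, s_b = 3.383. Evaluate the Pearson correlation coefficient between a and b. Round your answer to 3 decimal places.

r = Cov(a,b) / (s_a · s_b) = -26.078 / (16.706 × 3.383)
  = -26.078 / 56.5164 ≈ -0.461

-0.461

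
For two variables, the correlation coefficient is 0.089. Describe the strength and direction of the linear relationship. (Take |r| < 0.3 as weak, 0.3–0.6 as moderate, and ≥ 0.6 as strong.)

weak positive

r = 0.089 > 0 so the relationship is positive.
|r| = 0.089, which falls in the weak range.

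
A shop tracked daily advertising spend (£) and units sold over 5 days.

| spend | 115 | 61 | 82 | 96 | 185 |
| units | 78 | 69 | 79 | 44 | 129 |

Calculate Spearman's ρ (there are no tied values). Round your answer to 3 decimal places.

0.500

Rank spend: 4, 1, 2, 3, 5
Rank units: 3, 2, 4, 1, 5
d = rank(spend) − rank(units): 1, -1, -2, 2, 0; Σd² = 10
ρ = 1 − 6Σd² / [n(n²−1)] = 1 − 6×10 / (5×24) = 1 − 60/120 ≈ 0.500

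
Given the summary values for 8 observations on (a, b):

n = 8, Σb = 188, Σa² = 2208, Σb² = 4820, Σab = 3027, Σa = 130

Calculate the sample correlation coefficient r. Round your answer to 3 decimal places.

r = (nΣab − ΣaΣb) / √[(nΣa² − (Σa)²)(nΣb² − (Σb)²)]
Numerator: 8×3027 − 130×188 = -224
Denominator: √[(17664 − 16900)(38560 − 35344)] = √[764 × 3216] = 1567.4897
r = -224 / 1567.4897 ≈ -0.143

-0.143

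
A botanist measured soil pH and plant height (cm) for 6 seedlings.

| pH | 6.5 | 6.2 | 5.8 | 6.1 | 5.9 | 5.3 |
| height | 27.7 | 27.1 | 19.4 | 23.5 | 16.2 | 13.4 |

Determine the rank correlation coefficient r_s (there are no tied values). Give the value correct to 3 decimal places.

0.943

Rank pH: 6, 5, 2, 4, 3, 1
Rank height: 6, 5, 3, 4, 2, 1
d = rank(pH) − rank(height): 0, 0, -1, 0, 1, 0; Σd² = 2
ρ = 1 − 6Σd² / [n(n²−1)] = 1 − 6×2 / (6×35) = 1 − 12/210 ≈ 0.943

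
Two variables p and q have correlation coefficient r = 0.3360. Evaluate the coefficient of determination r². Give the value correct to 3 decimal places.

0.113

r² = (0.3360)² = 0.113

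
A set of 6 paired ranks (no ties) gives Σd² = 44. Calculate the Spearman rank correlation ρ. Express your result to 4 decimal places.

-0.2571

ρ = 1 − 6Σd² / [n(n²−1)] = 1 − 6×44 / (6×35)
  = 1 − 264/210 = 1 − 1.25714 ≈ -0.2571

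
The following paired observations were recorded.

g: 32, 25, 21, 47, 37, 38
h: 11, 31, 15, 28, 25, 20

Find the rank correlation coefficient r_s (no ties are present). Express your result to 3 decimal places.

0.257

Rank g: 3, 2, 1, 6, 4, 5
Rank h: 1, 6, 2, 5, 4, 3
d = rank(g) − rank(h): 2, -4, -1, 1, 0, 2; Σd² = 26
ρ = 1 − 6Σd² / [n(n²−1)] = 1 − 6×26 / (6×35) = 1 − 156/210 ≈ 0.257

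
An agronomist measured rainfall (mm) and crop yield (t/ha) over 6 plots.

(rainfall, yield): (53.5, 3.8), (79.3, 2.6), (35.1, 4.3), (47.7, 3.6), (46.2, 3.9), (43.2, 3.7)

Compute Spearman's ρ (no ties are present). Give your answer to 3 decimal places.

Rank rainfall: 5, 6, 1, 4, 3, 2
Rank yield: 4, 1, 6, 2, 5, 3
d = rank(rainfall) − rank(yield): 1, 5, -5, 2, -2, -1; Σd² = 60
ρ = 1 − 6Σd² / [n(n²−1)] = 1 − 6×60 / (6×35) = 1 − 360/210 ≈ -0.714

-0.714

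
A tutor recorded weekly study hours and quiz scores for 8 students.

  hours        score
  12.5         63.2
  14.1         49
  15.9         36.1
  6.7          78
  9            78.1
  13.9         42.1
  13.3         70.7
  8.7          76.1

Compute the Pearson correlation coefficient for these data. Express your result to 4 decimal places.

n = 8, Σx = 94.1, Σy = 493.3, Σx² = 1179.55, Σy² = 32444.17, Σxy = 5467.96
nΣxy − ΣxΣy = 43743.68 − 46419.53 = -2675.85
nΣx² − (Σx)² = 9436.4 − 8854.81 = 581.59; nΣy² − (Σy)² = 259553.36 − 243344.89 = 16208.47
r = -2675.85 / √(581.59 × 16208.47) = -2675.85 / 3070.2906 ≈ -0.8715

-0.8715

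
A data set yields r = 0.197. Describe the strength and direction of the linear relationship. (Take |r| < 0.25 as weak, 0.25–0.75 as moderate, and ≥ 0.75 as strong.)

r = 0.197 > 0 so the relationship is positive.
|r| = 0.197, which falls in the weak range.

weak positive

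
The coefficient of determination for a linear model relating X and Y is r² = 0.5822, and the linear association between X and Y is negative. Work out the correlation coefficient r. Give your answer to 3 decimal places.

-0.763

|r| = √0.5822 = 0.763
The association is negative, so r = −0.763.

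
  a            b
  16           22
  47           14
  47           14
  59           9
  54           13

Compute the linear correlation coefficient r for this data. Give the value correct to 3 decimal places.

n = 5, Σa = 223, Σb = 72, Σa² = 11071, Σb² = 1126, Σab = 2901
nΣab − ΣaΣb = 14505 − 16056 = -1551
nΣa² − (Σa)² = 55355 − 49729 = 5626; nΣb² − (Σb)² = 5630 − 5184 = 446
r = -1551 / √(5626 × 446) = -1551 / 1584.0442 ≈ -0.979

-0.979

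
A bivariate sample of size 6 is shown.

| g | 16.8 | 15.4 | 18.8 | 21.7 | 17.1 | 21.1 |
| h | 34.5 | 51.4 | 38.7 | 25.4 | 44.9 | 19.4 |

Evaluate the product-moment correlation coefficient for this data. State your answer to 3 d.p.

n = 6, Σg = 110.9, Σh = 214.3, Σg² = 2081.35, Σh² = 8367.43, Σgh = 3827.03
nΣgh − ΣgΣh = 22962.18 − 23765.87 = -803.69
nΣg² − (Σg)² = 12488.1 − 12298.81 = 189.29; nΣh² − (Σh)² = 50204.58 − 45924.49 = 4280.09
r = -803.69 / √(189.29 × 4280.09) = -803.69 / 900.0990 ≈ -0.893

-0.893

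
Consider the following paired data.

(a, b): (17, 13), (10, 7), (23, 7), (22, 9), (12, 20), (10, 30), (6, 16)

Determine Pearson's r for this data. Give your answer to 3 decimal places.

n = 7, Σa = 100, Σb = 102, Σa² = 1682, Σb² = 1904, Σab = 1286
nΣab − ΣaΣb = 9002 − 10200 = -1198
nΣa² − (Σa)² = 11774 − 10000 = 1774; nΣb² − (Σb)² = 13328 − 10404 = 2924
r = -1198 / √(1774 × 2924) = -1198 / 2277.5373 ≈ -0.526

-0.526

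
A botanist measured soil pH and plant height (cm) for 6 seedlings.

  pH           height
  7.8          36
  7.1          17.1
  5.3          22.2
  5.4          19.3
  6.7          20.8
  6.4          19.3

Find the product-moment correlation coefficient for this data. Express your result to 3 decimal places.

n = 6, Σx = 38.7, Σy = 134.7, Σx² = 254.35, Σy² = 3258.87, Σxy = 886.97
nΣxy − ΣxΣy = 5321.82 − 5212.89 = 108.93
nΣx² − (Σx)² = 1526.1 − 1497.69 = 28.41; nΣy² − (Σy)² = 19553.22 − 18144.09 = 1409.13
r = 108.93 / √(28.41 × 1409.13) = 108.93 / 200.0834 ≈ 0.544

0.544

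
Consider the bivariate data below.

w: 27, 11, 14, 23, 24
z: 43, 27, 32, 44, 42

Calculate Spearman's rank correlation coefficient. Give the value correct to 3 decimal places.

Rank w: 5, 1, 2, 3, 4
Rank z: 4, 1, 2, 5, 3
d = rank(w) − rank(z): 1, 0, 0, -2, 1; Σd² = 6
ρ = 1 − 6Σd² / [n(n²−1)] = 1 − 6×6 / (5×24) = 1 − 36/120 ≈ 0.700

0.700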